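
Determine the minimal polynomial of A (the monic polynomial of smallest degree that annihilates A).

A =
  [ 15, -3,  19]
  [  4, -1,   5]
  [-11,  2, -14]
x^3

The characteristic polynomial is χ_A(x) = x^3, so the eigenvalues are known. The minimal polynomial is
  m_A(x) = Π_λ (x − λ)^{k_λ}
where k_λ is the size of the *largest* Jordan block for λ (equivalently, the smallest k with (A − λI)^k v = 0 for every generalised eigenvector v of λ).

  λ = 0: largest Jordan block has size 3, contributing (x − 0)^3

So m_A(x) = x^3 = x^3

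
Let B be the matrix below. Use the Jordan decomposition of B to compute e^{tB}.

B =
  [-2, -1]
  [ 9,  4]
e^{tB} =
  [-3*t*exp(t) + exp(t), -t*exp(t)]
  [9*t*exp(t), 3*t*exp(t) + exp(t)]

Strategy: write B = P · J · P⁻¹ where J is a Jordan canonical form, so e^{tB} = P · e^{tJ} · P⁻¹, and e^{tJ} can be computed block-by-block.

B has Jordan form
J =
  [1, 1]
  [0, 1]
(up to reordering of blocks).

Per-block formulas:
  For a 2×2 Jordan block J_2(1): exp(t · J_2(1)) = e^(1t)·(I + t·N), where N is the 2×2 nilpotent shift.

After assembling e^{tJ} and conjugating by P, we get:

e^{tB} =
  [-3*t*exp(t) + exp(t), -t*exp(t)]
  [9*t*exp(t), 3*t*exp(t) + exp(t)]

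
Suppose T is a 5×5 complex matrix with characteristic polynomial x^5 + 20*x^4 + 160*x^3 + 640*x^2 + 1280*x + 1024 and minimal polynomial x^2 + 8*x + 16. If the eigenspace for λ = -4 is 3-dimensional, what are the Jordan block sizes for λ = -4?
Block sizes for λ = -4: [2, 2, 1]

Step 1 — from the characteristic polynomial, algebraic multiplicity of λ = -4 is 5. From dim ker(T − (-4)·I) = 3, there are exactly 3 Jordan blocks for λ = -4.
Step 2 — from the minimal polynomial, the factor (x + 4)^2 tells us the largest block for λ = -4 has size 2.
Step 3 — with total size 5, 3 blocks, and largest block 2, the block sizes (in nonincreasing order) are [2, 2, 1].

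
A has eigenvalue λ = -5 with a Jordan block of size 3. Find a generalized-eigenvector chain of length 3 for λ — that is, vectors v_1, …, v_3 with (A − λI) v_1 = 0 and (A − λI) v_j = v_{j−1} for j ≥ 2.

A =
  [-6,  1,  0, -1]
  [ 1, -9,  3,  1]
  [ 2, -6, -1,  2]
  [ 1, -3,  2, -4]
A Jordan chain for λ = -5 of length 3:
v_1 = (1, 2, 2, 1)ᵀ
v_2 = (-1, 1, 2, 1)ᵀ
v_3 = (1, 0, 0, 0)ᵀ

Let N = A − (-5)·I. We want v_3 with N^3 v_3 = 0 but N^2 v_3 ≠ 0; then v_{j-1} := N · v_j for j = 3, …, 2.

Pick v_3 = (1, 0, 0, 0)ᵀ.
Then v_2 = N · v_3 = (-1, 1, 2, 1)ᵀ.
Then v_1 = N · v_2 = (1, 2, 2, 1)ᵀ.

Sanity check: (A − (-5)·I) v_1 = (0, 0, 0, 0)ᵀ = 0. ✓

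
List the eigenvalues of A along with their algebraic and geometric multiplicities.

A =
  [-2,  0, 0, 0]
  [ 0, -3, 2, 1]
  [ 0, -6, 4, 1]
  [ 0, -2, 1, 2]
λ = -2: alg = 1, geom = 1; λ = 1: alg = 3, geom = 1

Step 1 — factor the characteristic polynomial to read off the algebraic multiplicities:
  χ_A(x) = (x - 1)^3*(x + 2)

Step 2 — compute geometric multiplicities via the rank-nullity identity g(λ) = n − rank(A − λI):
  rank(A − (-2)·I) = 3, so dim ker(A − (-2)·I) = n − 3 = 1
  rank(A − (1)·I) = 3, so dim ker(A − (1)·I) = n − 3 = 1

Summary:
  λ = -2: algebraic multiplicity = 1, geometric multiplicity = 1
  λ = 1: algebraic multiplicity = 3, geometric multiplicity = 1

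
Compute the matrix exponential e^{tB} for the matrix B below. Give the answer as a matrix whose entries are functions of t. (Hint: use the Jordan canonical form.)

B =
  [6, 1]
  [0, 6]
e^{tB} =
  [exp(6*t), t*exp(6*t)]
  [0, exp(6*t)]

Strategy: write B = P · J · P⁻¹ where J is a Jordan canonical form, so e^{tB} = P · e^{tJ} · P⁻¹, and e^{tJ} can be computed block-by-block.

B has Jordan form
J =
  [6, 1]
  [0, 6]
(up to reordering of blocks).

Per-block formulas:
  For a 2×2 Jordan block J_2(6): exp(t · J_2(6)) = e^(6t)·(I + t·N), where N is the 2×2 nilpotent shift.

After assembling e^{tJ} and conjugating by P, we get:

e^{tB} =
  [exp(6*t), t*exp(6*t)]
  [0, exp(6*t)]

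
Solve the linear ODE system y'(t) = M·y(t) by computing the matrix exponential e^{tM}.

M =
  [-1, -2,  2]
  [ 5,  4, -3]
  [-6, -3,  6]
e^{tM} =
  [-3*t^2*exp(3*t) - 4*t*exp(3*t) + exp(3*t), -2*t*exp(3*t), 2*t^2*exp(3*t) + 2*t*exp(3*t)]
  [3*t^2*exp(3*t)/2 + 5*t*exp(3*t), t*exp(3*t) + exp(3*t), -t^2*exp(3*t) - 3*t*exp(3*t)]
  [-9*t^2*exp(3*t)/2 - 6*t*exp(3*t), -3*t*exp(3*t), 3*t^2*exp(3*t) + 3*t*exp(3*t) + exp(3*t)]

Strategy: write M = P · J · P⁻¹ where J is a Jordan canonical form, so e^{tM} = P · e^{tJ} · P⁻¹, and e^{tJ} can be computed block-by-block.

M has Jordan form
J =
  [3, 1, 0]
  [0, 3, 1]
  [0, 0, 3]
(up to reordering of blocks).

Per-block formulas:
  For a 3×3 Jordan block J_3(3): exp(t · J_3(3)) = e^(3t)·(I + t·N + (t^2/2)·N^2), where N is the 3×3 nilpotent shift.

After assembling e^{tJ} and conjugating by P, we get:

e^{tM} =
  [-3*t^2*exp(3*t) - 4*t*exp(3*t) + exp(3*t), -2*t*exp(3*t), 2*t^2*exp(3*t) + 2*t*exp(3*t)]
  [3*t^2*exp(3*t)/2 + 5*t*exp(3*t), t*exp(3*t) + exp(3*t), -t^2*exp(3*t) - 3*t*exp(3*t)]
  [-9*t^2*exp(3*t)/2 - 6*t*exp(3*t), -3*t*exp(3*t), 3*t^2*exp(3*t) + 3*t*exp(3*t) + exp(3*t)]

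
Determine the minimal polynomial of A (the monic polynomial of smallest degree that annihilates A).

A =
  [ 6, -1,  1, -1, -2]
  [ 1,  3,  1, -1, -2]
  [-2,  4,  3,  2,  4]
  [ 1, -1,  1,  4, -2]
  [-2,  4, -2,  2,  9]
x^3 - 15*x^2 + 75*x - 125

The characteristic polynomial is χ_A(x) = (x - 5)^5, so the eigenvalues are known. The minimal polynomial is
  m_A(x) = Π_λ (x − λ)^{k_λ}
where k_λ is the size of the *largest* Jordan block for λ (equivalently, the smallest k with (A − λI)^k v = 0 for every generalised eigenvector v of λ).

  λ = 5: largest Jordan block has size 3, contributing (x − 5)^3

So m_A(x) = (x - 5)^3 = x^3 - 15*x^2 + 75*x - 125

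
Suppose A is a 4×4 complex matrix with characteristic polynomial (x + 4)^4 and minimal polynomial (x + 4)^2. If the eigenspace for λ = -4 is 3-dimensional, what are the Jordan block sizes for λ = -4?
Block sizes for λ = -4: [2, 1, 1]

Step 1 — from the characteristic polynomial, algebraic multiplicity of λ = -4 is 4. From dim ker(A − (-4)·I) = 3, there are exactly 3 Jordan blocks for λ = -4.
Step 2 — from the minimal polynomial, the factor (x + 4)^2 tells us the largest block for λ = -4 has size 2.
Step 3 — with total size 4, 3 blocks, and largest block 2, the block sizes (in nonincreasing order) are [2, 1, 1].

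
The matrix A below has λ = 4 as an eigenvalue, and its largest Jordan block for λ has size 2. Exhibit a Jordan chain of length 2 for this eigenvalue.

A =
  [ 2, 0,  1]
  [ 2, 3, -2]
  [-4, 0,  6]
A Jordan chain for λ = 4 of length 2:
v_1 = (-2, 4, -4)ᵀ
v_2 = (1, -2, 0)ᵀ

Let N = A − (4)·I. We want v_2 with N^2 v_2 = 0 but N^1 v_2 ≠ 0; then v_{j-1} := N · v_j for j = 2, …, 2.

Pick v_2 = (1, -2, 0)ᵀ.
Then v_1 = N · v_2 = (-2, 4, -4)ᵀ.

Sanity check: (A − (4)·I) v_1 = (0, 0, 0)ᵀ = 0. ✓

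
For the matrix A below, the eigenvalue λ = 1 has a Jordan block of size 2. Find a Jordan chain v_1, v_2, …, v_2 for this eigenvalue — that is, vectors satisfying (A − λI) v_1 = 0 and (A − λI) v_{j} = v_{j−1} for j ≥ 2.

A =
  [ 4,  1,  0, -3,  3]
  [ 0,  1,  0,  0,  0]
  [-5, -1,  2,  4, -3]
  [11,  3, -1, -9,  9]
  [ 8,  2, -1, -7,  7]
A Jordan chain for λ = 1 of length 2:
v_1 = (3, 0, -5, 11, 8)ᵀ
v_2 = (1, 0, 0, 0, 0)ᵀ

Let N = A − (1)·I. We want v_2 with N^2 v_2 = 0 but N^1 v_2 ≠ 0; then v_{j-1} := N · v_j for j = 2, …, 2.

Pick v_2 = (1, 0, 0, 0, 0)ᵀ.
Then v_1 = N · v_2 = (3, 0, -5, 11, 8)ᵀ.

Sanity check: (A − (1)·I) v_1 = (0, 0, 0, 0, 0)ᵀ = 0. ✓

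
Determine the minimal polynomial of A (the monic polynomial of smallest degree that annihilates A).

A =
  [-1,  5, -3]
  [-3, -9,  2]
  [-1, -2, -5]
x^3 + 15*x^2 + 75*x + 125

The characteristic polynomial is χ_A(x) = (x + 5)^3, so the eigenvalues are known. The minimal polynomial is
  m_A(x) = Π_λ (x − λ)^{k_λ}
where k_λ is the size of the *largest* Jordan block for λ (equivalently, the smallest k with (A − λI)^k v = 0 for every generalised eigenvector v of λ).

  λ = -5: largest Jordan block has size 3, contributing (x + 5)^3

So m_A(x) = (x + 5)^3 = x^3 + 15*x^2 + 75*x + 125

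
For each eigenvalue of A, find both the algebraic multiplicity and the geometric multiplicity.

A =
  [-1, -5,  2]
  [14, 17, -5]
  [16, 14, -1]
λ = 5: alg = 3, geom = 1

Step 1 — factor the characteristic polynomial to read off the algebraic multiplicities:
  χ_A(x) = (x - 5)^3

Step 2 — compute geometric multiplicities via the rank-nullity identity g(λ) = n − rank(A − λI):
  rank(A − (5)·I) = 2, so dim ker(A − (5)·I) = n − 2 = 1

Summary:
  λ = 5: algebraic multiplicity = 3, geometric multiplicity = 1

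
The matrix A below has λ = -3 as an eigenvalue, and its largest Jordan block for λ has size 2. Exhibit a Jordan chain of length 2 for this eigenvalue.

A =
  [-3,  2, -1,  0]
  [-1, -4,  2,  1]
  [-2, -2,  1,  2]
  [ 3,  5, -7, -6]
A Jordan chain for λ = -3 of length 2:
v_1 = (0, -1, -2, 3)ᵀ
v_2 = (1, 0, 0, 0)ᵀ

Let N = A − (-3)·I. We want v_2 with N^2 v_2 = 0 but N^1 v_2 ≠ 0; then v_{j-1} := N · v_j for j = 2, …, 2.

Pick v_2 = (1, 0, 0, 0)ᵀ.
Then v_1 = N · v_2 = (0, -1, -2, 3)ᵀ.

Sanity check: (A − (-3)·I) v_1 = (0, 0, 0, 0)ᵀ = 0. ✓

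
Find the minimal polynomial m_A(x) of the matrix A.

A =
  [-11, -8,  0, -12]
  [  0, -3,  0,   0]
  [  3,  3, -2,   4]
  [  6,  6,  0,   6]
x^2 + 5*x + 6

The characteristic polynomial is χ_A(x) = (x + 2)^2*(x + 3)^2, so the eigenvalues are known. The minimal polynomial is
  m_A(x) = Π_λ (x − λ)^{k_λ}
where k_λ is the size of the *largest* Jordan block for λ (equivalently, the smallest k with (A − λI)^k v = 0 for every generalised eigenvector v of λ).

  λ = -3: largest Jordan block has size 1, contributing (x + 3)
  λ = -2: largest Jordan block has size 1, contributing (x + 2)

So m_A(x) = (x + 2)*(x + 3) = x^2 + 5*x + 6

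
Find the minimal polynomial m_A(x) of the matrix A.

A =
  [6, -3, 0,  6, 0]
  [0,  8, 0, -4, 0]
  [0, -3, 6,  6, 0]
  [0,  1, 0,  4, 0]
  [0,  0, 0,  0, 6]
x^2 - 12*x + 36

The characteristic polynomial is χ_A(x) = (x - 6)^5, so the eigenvalues are known. The minimal polynomial is
  m_A(x) = Π_λ (x − λ)^{k_λ}
where k_λ is the size of the *largest* Jordan block for λ (equivalently, the smallest k with (A − λI)^k v = 0 for every generalised eigenvector v of λ).

  λ = 6: largest Jordan block has size 2, contributing (x − 6)^2

So m_A(x) = (x - 6)^2 = x^2 - 12*x + 36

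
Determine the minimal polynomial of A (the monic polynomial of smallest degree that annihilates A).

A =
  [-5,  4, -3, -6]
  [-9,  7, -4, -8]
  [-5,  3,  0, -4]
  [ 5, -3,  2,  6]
x^3 - 6*x^2 + 12*x - 8

The characteristic polynomial is χ_A(x) = (x - 2)^4, so the eigenvalues are known. The minimal polynomial is
  m_A(x) = Π_λ (x − λ)^{k_λ}
where k_λ is the size of the *largest* Jordan block for λ (equivalently, the smallest k with (A − λI)^k v = 0 for every generalised eigenvector v of λ).

  λ = 2: largest Jordan block has size 3, contributing (x − 2)^3

So m_A(x) = (x - 2)^3 = x^3 - 6*x^2 + 12*x - 8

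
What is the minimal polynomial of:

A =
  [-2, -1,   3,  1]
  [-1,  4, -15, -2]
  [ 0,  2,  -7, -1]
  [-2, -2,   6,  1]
x^2 + 2*x + 1

The characteristic polynomial is χ_A(x) = (x + 1)^4, so the eigenvalues are known. The minimal polynomial is
  m_A(x) = Π_λ (x − λ)^{k_λ}
where k_λ is the size of the *largest* Jordan block for λ (equivalently, the smallest k with (A − λI)^k v = 0 for every generalised eigenvector v of λ).

  λ = -1: largest Jordan block has size 2, contributing (x + 1)^2

So m_A(x) = (x + 1)^2 = x^2 + 2*x + 1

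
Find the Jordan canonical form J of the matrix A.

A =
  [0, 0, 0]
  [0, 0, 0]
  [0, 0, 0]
J_1(0) ⊕ J_1(0) ⊕ J_1(0)

The characteristic polynomial is
  det(x·I − A) = x^3

Eigenvalues and multiplicities (the geometric multiplicity of λ is n − rank(A − λI), which equals the number of Jordan blocks for λ):
  λ = 0: algebraic multiplicity = 3, geometric multiplicity = 3

Determining the block sizes for each eigenvalue:
  λ = 0: gm = am = 3, so every block has size 1 → block sizes [1, 1, 1]

Assembling the blocks gives a Jordan form
J =
  [0, 0, 0]
  [0, 0, 0]
  [0, 0, 0]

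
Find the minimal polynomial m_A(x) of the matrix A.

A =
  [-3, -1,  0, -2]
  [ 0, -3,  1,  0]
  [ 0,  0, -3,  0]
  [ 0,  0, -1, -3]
x^3 + 9*x^2 + 27*x + 27

The characteristic polynomial is χ_A(x) = (x + 3)^4, so the eigenvalues are known. The minimal polynomial is
  m_A(x) = Π_λ (x − λ)^{k_λ}
where k_λ is the size of the *largest* Jordan block for λ (equivalently, the smallest k with (A − λI)^k v = 0 for every generalised eigenvector v of λ).

  λ = -3: largest Jordan block has size 3, contributing (x + 3)^3

So m_A(x) = (x + 3)^3 = x^3 + 9*x^2 + 27*x + 27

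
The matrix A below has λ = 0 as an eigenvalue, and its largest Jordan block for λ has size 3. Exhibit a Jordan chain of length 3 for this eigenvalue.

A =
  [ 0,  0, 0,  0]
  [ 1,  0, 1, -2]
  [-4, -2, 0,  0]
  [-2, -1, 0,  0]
A Jordan chain for λ = 0 of length 3:
v_1 = (0, 0, -2, -1)ᵀ
v_2 = (0, 1, -4, -2)ᵀ
v_3 = (1, 0, 0, 0)ᵀ

Let N = A − (0)·I. We want v_3 with N^3 v_3 = 0 but N^2 v_3 ≠ 0; then v_{j-1} := N · v_j for j = 3, …, 2.

Pick v_3 = (1, 0, 0, 0)ᵀ.
Then v_2 = N · v_3 = (0, 1, -4, -2)ᵀ.
Then v_1 = N · v_2 = (0, 0, -2, -1)ᵀ.

Sanity check: (A − (0)·I) v_1 = (0, 0, 0, 0)ᵀ = 0. ✓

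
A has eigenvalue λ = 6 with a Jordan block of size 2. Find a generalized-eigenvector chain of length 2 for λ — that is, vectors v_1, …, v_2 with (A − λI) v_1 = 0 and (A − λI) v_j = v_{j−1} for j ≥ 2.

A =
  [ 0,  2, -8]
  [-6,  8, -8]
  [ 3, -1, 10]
A Jordan chain for λ = 6 of length 2:
v_1 = (-6, -6, 3)ᵀ
v_2 = (1, 0, 0)ᵀ

Let N = A − (6)·I. We want v_2 with N^2 v_2 = 0 but N^1 v_2 ≠ 0; then v_{j-1} := N · v_j for j = 2, …, 2.

Pick v_2 = (1, 0, 0)ᵀ.
Then v_1 = N · v_2 = (-6, -6, 3)ᵀ.

Sanity check: (A − (6)·I) v_1 = (0, 0, 0)ᵀ = 0. ✓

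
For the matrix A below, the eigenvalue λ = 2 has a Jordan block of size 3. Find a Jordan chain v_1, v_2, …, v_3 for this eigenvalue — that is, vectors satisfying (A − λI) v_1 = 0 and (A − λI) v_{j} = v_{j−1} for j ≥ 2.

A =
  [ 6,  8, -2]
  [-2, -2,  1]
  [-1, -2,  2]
A Jordan chain for λ = 2 of length 3:
v_1 = (2, -1, 0)ᵀ
v_2 = (4, -2, -1)ᵀ
v_3 = (1, 0, 0)ᵀ

Let N = A − (2)·I. We want v_3 with N^3 v_3 = 0 but N^2 v_3 ≠ 0; then v_{j-1} := N · v_j for j = 3, …, 2.

Pick v_3 = (1, 0, 0)ᵀ.
Then v_2 = N · v_3 = (4, -2, -1)ᵀ.
Then v_1 = N · v_2 = (2, -1, 0)ᵀ.

Sanity check: (A − (2)·I) v_1 = (0, 0, 0)ᵀ = 0. ✓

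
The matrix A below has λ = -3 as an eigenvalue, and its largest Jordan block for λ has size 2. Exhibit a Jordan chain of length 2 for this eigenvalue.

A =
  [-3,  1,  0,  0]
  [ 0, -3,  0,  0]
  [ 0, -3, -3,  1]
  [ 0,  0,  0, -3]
A Jordan chain for λ = -3 of length 2:
v_1 = (1, 0, -3, 0)ᵀ
v_2 = (0, 1, 0, 0)ᵀ

Let N = A − (-3)·I. We want v_2 with N^2 v_2 = 0 but N^1 v_2 ≠ 0; then v_{j-1} := N · v_j for j = 2, …, 2.

Pick v_2 = (0, 1, 0, 0)ᵀ.
Then v_1 = N · v_2 = (1, 0, -3, 0)ᵀ.

Sanity check: (A − (-3)·I) v_1 = (0, 0, 0, 0)ᵀ = 0. ✓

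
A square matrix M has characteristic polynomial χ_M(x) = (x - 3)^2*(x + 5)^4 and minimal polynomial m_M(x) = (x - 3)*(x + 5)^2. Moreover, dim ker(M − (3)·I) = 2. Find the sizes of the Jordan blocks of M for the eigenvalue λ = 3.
Block sizes for λ = 3: [1, 1]

Step 1 — from the characteristic polynomial, algebraic multiplicity of λ = 3 is 2. From dim ker(M − (3)·I) = 2, there are exactly 2 Jordan blocks for λ = 3.
Step 2 — from the minimal polynomial, the factor (x − 3) tells us the largest block for λ = 3 has size 1.
Step 3 — with total size 2, 2 blocks, and largest block 1, the block sizes (in nonincreasing order) are [1, 1].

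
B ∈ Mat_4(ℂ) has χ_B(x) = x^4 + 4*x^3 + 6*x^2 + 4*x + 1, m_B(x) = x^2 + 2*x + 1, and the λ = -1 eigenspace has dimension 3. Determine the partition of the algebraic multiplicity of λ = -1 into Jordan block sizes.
Block sizes for λ = -1: [2, 1, 1]

Step 1 — from the characteristic polynomial, algebraic multiplicity of λ = -1 is 4. From dim ker(B − (-1)·I) = 3, there are exactly 3 Jordan blocks for λ = -1.
Step 2 — from the minimal polynomial, the factor (x + 1)^2 tells us the largest block for λ = -1 has size 2.
Step 3 — with total size 4, 3 blocks, and largest block 2, the block sizes (in nonincreasing order) are [2, 1, 1].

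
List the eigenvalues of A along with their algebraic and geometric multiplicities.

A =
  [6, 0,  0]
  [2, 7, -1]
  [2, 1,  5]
λ = 6: alg = 3, geom = 2

Step 1 — factor the characteristic polynomial to read off the algebraic multiplicities:
  χ_A(x) = (x - 6)^3

Step 2 — compute geometric multiplicities via the rank-nullity identity g(λ) = n − rank(A − λI):
  rank(A − (6)·I) = 1, so dim ker(A − (6)·I) = n − 1 = 2

Summary:
  λ = 6: algebraic multiplicity = 3, geometric multiplicity = 2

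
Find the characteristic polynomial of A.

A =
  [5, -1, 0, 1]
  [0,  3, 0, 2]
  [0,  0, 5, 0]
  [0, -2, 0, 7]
x^4 - 20*x^3 + 150*x^2 - 500*x + 625

Expanding det(x·I − A) (e.g. by cofactor expansion or by noting that A is similar to its Jordan form J, which has the same characteristic polynomial as A) gives
  χ_A(x) = x^4 - 20*x^3 + 150*x^2 - 500*x + 625
which factors as (x - 5)^4. The eigenvalues (with algebraic multiplicities) are λ = 5 with multiplicity 4.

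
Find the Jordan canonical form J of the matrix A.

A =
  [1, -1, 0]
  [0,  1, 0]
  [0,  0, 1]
J_2(1) ⊕ J_1(1)

The characteristic polynomial is
  det(x·I − A) = x^3 - 3*x^2 + 3*x - 1 = (x - 1)^3

Eigenvalues and multiplicities (the geometric multiplicity of λ is n − rank(A − λI), which equals the number of Jordan blocks for λ):
  λ = 1: algebraic multiplicity = 3, geometric multiplicity = 2

Determining the block sizes for each eigenvalue:
  λ = 1: 2 blocks summing to 3 forces exactly one block of size 2 and the rest size 1 → block sizes [2, 1]

Assembling the blocks gives a Jordan form
J =
  [1, 1, 0]
  [0, 1, 0]
  [0, 0, 1]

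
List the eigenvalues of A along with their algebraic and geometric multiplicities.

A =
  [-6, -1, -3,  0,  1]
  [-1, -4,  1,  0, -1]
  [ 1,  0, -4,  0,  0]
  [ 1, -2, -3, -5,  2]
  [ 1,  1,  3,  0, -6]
λ = -5: alg = 5, geom = 3

Step 1 — factor the characteristic polynomial to read off the algebraic multiplicities:
  χ_A(x) = (x + 5)^5

Step 2 — compute geometric multiplicities via the rank-nullity identity g(λ) = n − rank(A − λI):
  rank(A − (-5)·I) = 2, so dim ker(A − (-5)·I) = n − 2 = 3

Summary:
  λ = -5: algebraic multiplicity = 5, geometric multiplicity = 3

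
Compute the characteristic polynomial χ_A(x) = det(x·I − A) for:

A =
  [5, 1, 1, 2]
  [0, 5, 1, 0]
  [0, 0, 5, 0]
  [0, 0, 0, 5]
x^4 - 20*x^3 + 150*x^2 - 500*x + 625

Expanding det(x·I − A) (e.g. by cofactor expansion or by noting that A is similar to its Jordan form J, which has the same characteristic polynomial as A) gives
  χ_A(x) = x^4 - 20*x^3 + 150*x^2 - 500*x + 625
which factors as (x - 5)^4. The eigenvalues (with algebraic multiplicities) are λ = 5 with multiplicity 4.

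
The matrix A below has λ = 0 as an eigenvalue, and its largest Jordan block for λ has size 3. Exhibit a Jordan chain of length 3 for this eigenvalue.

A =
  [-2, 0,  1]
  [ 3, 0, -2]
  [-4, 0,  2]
A Jordan chain for λ = 0 of length 3:
v_1 = (0, 2, 0)ᵀ
v_2 = (-2, 3, -4)ᵀ
v_3 = (1, 0, 0)ᵀ

Let N = A − (0)·I. We want v_3 with N^3 v_3 = 0 but N^2 v_3 ≠ 0; then v_{j-1} := N · v_j for j = 3, …, 2.

Pick v_3 = (1, 0, 0)ᵀ.
Then v_2 = N · v_3 = (-2, 3, -4)ᵀ.
Then v_1 = N · v_2 = (0, 2, 0)ᵀ.

Sanity check: (A − (0)·I) v_1 = (0, 0, 0)ᵀ = 0. ✓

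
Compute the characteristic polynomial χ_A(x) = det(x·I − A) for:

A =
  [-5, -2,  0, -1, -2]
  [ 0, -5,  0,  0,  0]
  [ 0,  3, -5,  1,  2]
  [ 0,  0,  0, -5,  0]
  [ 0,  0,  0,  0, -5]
x^5 + 25*x^4 + 250*x^3 + 1250*x^2 + 3125*x + 3125

Expanding det(x·I − A) (e.g. by cofactor expansion or by noting that A is similar to its Jordan form J, which has the same characteristic polynomial as A) gives
  χ_A(x) = x^5 + 25*x^4 + 250*x^3 + 1250*x^2 + 3125*x + 3125
which factors as (x + 5)^5. The eigenvalues (with algebraic multiplicities) are λ = -5 with multiplicity 5.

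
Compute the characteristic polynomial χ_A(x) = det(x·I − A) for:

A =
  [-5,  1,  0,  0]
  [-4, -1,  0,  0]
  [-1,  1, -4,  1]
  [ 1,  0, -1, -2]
x^4 + 12*x^3 + 54*x^2 + 108*x + 81

Expanding det(x·I − A) (e.g. by cofactor expansion or by noting that A is similar to its Jordan form J, which has the same characteristic polynomial as A) gives
  χ_A(x) = x^4 + 12*x^3 + 54*x^2 + 108*x + 81
which factors as (x + 3)^4. The eigenvalues (with algebraic multiplicities) are λ = -3 with multiplicity 4.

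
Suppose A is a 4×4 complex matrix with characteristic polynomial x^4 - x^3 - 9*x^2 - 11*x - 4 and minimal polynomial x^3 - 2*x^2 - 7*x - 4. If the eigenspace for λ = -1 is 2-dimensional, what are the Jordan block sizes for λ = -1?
Block sizes for λ = -1: [2, 1]

Step 1 — from the characteristic polynomial, algebraic multiplicity of λ = -1 is 3. From dim ker(A − (-1)·I) = 2, there are exactly 2 Jordan blocks for λ = -1.
Step 2 — from the minimal polynomial, the factor (x + 1)^2 tells us the largest block for λ = -1 has size 2.
Step 3 — with total size 3, 2 blocks, and largest block 2, the block sizes (in nonincreasing order) are [2, 1].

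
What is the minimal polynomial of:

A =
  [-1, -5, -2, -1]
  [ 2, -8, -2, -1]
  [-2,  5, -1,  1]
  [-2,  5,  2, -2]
x^2 + 6*x + 9

The characteristic polynomial is χ_A(x) = (x + 3)^4, so the eigenvalues are known. The minimal polynomial is
  m_A(x) = Π_λ (x − λ)^{k_λ}
where k_λ is the size of the *largest* Jordan block for λ (equivalently, the smallest k with (A − λI)^k v = 0 for every generalised eigenvector v of λ).

  λ = -3: largest Jordan block has size 2, contributing (x + 3)^2

So m_A(x) = (x + 3)^2 = x^2 + 6*x + 9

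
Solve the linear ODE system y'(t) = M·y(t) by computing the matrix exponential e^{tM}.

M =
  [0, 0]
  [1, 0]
e^{tM} =
  [1, 0]
  [t, 1]

Strategy: write M = P · J · P⁻¹ where J is a Jordan canonical form, so e^{tM} = P · e^{tJ} · P⁻¹, and e^{tJ} can be computed block-by-block.

M has Jordan form
J =
  [0, 1]
  [0, 0]
(up to reordering of blocks).

Per-block formulas:
  For a 2×2 Jordan block J_2(0): exp(t · J_2(0)) = e^(0t)·(I + t·N), where N is the 2×2 nilpotent shift.

After assembling e^{tJ} and conjugating by P, we get:

e^{tM} =
  [1, 0]
  [t, 1]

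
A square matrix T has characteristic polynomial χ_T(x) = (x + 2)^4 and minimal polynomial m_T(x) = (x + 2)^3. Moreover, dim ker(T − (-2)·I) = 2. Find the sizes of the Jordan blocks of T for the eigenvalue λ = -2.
Block sizes for λ = -2: [3, 1]

Step 1 — from the characteristic polynomial, algebraic multiplicity of λ = -2 is 4. From dim ker(T − (-2)·I) = 2, there are exactly 2 Jordan blocks for λ = -2.
Step 2 — from the minimal polynomial, the factor (x + 2)^3 tells us the largest block for λ = -2 has size 3.
Step 3 — with total size 4, 2 blocks, and largest block 3, the block sizes (in nonincreasing order) are [3, 1].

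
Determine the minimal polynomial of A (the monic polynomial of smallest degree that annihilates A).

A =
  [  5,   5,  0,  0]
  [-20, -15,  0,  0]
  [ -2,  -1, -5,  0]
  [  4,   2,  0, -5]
x^2 + 10*x + 25

The characteristic polynomial is χ_A(x) = (x + 5)^4, so the eigenvalues are known. The minimal polynomial is
  m_A(x) = Π_λ (x − λ)^{k_λ}
where k_λ is the size of the *largest* Jordan block for λ (equivalently, the smallest k with (A − λI)^k v = 0 for every generalised eigenvector v of λ).

  λ = -5: largest Jordan block has size 2, contributing (x + 5)^2

So m_A(x) = (x + 5)^2 = x^2 + 10*x + 25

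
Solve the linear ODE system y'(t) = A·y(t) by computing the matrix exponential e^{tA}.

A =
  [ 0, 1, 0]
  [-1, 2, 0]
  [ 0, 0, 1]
e^{tA} =
  [-t*exp(t) + exp(t), t*exp(t), 0]
  [-t*exp(t), t*exp(t) + exp(t), 0]
  [0, 0, exp(t)]

Strategy: write A = P · J · P⁻¹ where J is a Jordan canonical form, so e^{tA} = P · e^{tJ} · P⁻¹, and e^{tJ} can be computed block-by-block.

A has Jordan form
J =
  [1, 1, 0]
  [0, 1, 0]
  [0, 0, 1]
(up to reordering of blocks).

Per-block formulas:
  For a 2×2 Jordan block J_2(1): exp(t · J_2(1)) = e^(1t)·(I + t·N), where N is the 2×2 nilpotent shift.
  For a 1×1 block at λ = 1: exp(t · [1]) = [e^(1t)].

After assembling e^{tJ} and conjugating by P, we get:

e^{tA} =
  [-t*exp(t) + exp(t), t*exp(t), 0]
  [-t*exp(t), t*exp(t) + exp(t), 0]
  [0, 0, exp(t)]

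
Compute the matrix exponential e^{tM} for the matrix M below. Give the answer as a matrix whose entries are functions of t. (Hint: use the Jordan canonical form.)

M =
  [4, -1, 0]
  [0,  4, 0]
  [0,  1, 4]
e^{tM} =
  [exp(4*t), -t*exp(4*t), 0]
  [0, exp(4*t), 0]
  [0, t*exp(4*t), exp(4*t)]

Strategy: write M = P · J · P⁻¹ where J is a Jordan canonical form, so e^{tM} = P · e^{tJ} · P⁻¹, and e^{tJ} can be computed block-by-block.

M has Jordan form
J =
  [4, 1, 0]
  [0, 4, 0]
  [0, 0, 4]
(up to reordering of blocks).

Per-block formulas:
  For a 1×1 block at λ = 4: exp(t · [4]) = [e^(4t)].
  For a 2×2 Jordan block J_2(4): exp(t · J_2(4)) = e^(4t)·(I + t·N), where N is the 2×2 nilpotent shift.

After assembling e^{tJ} and conjugating by P, we get:

e^{tM} =
  [exp(4*t), -t*exp(4*t), 0]
  [0, exp(4*t), 0]
  [0, t*exp(4*t), exp(4*t)]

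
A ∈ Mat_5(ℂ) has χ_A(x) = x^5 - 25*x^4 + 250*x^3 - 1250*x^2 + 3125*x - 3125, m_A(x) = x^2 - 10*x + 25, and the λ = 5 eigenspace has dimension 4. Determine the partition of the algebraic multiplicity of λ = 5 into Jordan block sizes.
Block sizes for λ = 5: [2, 1, 1, 1]

Step 1 — from the characteristic polynomial, algebraic multiplicity of λ = 5 is 5. From dim ker(A − (5)·I) = 4, there are exactly 4 Jordan blocks for λ = 5.
Step 2 — from the minimal polynomial, the factor (x − 5)^2 tells us the largest block for λ = 5 has size 2.
Step 3 — with total size 5, 4 blocks, and largest block 2, the block sizes (in nonincreasing order) are [2, 1, 1, 1].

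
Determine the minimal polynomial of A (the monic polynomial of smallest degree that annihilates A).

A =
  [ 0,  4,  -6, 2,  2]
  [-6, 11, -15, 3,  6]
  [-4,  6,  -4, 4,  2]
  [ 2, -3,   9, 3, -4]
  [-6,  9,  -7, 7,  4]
x^3 - 8*x^2 + 20*x - 16

The characteristic polynomial is χ_A(x) = (x - 4)^2*(x - 2)^3, so the eigenvalues are known. The minimal polynomial is
  m_A(x) = Π_λ (x − λ)^{k_λ}
where k_λ is the size of the *largest* Jordan block for λ (equivalently, the smallest k with (A − λI)^k v = 0 for every generalised eigenvector v of λ).

  λ = 2: largest Jordan block has size 2, contributing (x − 2)^2
  λ = 4: largest Jordan block has size 1, contributing (x − 4)

So m_A(x) = (x - 4)*(x - 2)^2 = x^3 - 8*x^2 + 20*x - 16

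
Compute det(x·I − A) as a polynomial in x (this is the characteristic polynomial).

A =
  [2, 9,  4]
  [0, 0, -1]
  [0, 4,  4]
x^3 - 6*x^2 + 12*x - 8

Expanding det(x·I − A) (e.g. by cofactor expansion or by noting that A is similar to its Jordan form J, which has the same characteristic polynomial as A) gives
  χ_A(x) = x^3 - 6*x^2 + 12*x - 8
which factors as (x - 2)^3. The eigenvalues (with algebraic multiplicities) are λ = 2 with multiplicity 3.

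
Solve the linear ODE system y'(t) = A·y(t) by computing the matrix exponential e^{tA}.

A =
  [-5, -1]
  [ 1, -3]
e^{tA} =
  [-t*exp(-4*t) + exp(-4*t), -t*exp(-4*t)]
  [t*exp(-4*t), t*exp(-4*t) + exp(-4*t)]

Strategy: write A = P · J · P⁻¹ where J is a Jordan canonical form, so e^{tA} = P · e^{tJ} · P⁻¹, and e^{tJ} can be computed block-by-block.

A has Jordan form
J =
  [-4,  1]
  [ 0, -4]
(up to reordering of blocks).

Per-block formulas:
  For a 2×2 Jordan block J_2(-4): exp(t · J_2(-4)) = e^(-4t)·(I + t·N), where N is the 2×2 nilpotent shift.

After assembling e^{tJ} and conjugating by P, we get:

e^{tA} =
  [-t*exp(-4*t) + exp(-4*t), -t*exp(-4*t)]
  [t*exp(-4*t), t*exp(-4*t) + exp(-4*t)]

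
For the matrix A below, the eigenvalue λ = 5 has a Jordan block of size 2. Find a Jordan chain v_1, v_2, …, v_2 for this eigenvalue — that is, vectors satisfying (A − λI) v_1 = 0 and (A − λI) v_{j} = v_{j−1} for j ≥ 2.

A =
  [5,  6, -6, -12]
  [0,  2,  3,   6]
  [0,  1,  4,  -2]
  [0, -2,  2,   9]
A Jordan chain for λ = 5 of length 2:
v_1 = (6, -3, 1, -2)ᵀ
v_2 = (0, 1, 0, 0)ᵀ

Let N = A − (5)·I. We want v_2 with N^2 v_2 = 0 but N^1 v_2 ≠ 0; then v_{j-1} := N · v_j for j = 2, …, 2.

Pick v_2 = (0, 1, 0, 0)ᵀ.
Then v_1 = N · v_2 = (6, -3, 1, -2)ᵀ.

Sanity check: (A − (5)·I) v_1 = (0, 0, 0, 0)ᵀ = 0. ✓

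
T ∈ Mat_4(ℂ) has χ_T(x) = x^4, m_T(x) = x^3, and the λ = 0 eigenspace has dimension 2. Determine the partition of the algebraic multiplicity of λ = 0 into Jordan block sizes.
Block sizes for λ = 0: [3, 1]

Step 1 — from the characteristic polynomial, algebraic multiplicity of λ = 0 is 4. From dim ker(T − (0)·I) = 2, there are exactly 2 Jordan blocks for λ = 0.
Step 2 — from the minimal polynomial, the factor (x − 0)^3 tells us the largest block for λ = 0 has size 3.
Step 3 — with total size 4, 2 blocks, and largest block 3, the block sizes (in nonincreasing order) are [3, 1].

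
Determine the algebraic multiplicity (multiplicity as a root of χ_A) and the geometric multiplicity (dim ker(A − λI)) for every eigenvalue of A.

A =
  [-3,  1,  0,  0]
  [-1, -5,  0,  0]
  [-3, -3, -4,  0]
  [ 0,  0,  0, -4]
λ = -4: alg = 4, geom = 3

Step 1 — factor the characteristic polynomial to read off the algebraic multiplicities:
  χ_A(x) = (x + 4)^4

Step 2 — compute geometric multiplicities via the rank-nullity identity g(λ) = n − rank(A − λI):
  rank(A − (-4)·I) = 1, so dim ker(A − (-4)·I) = n − 1 = 3

Summary:
  λ = -4: algebraic multiplicity = 4, geometric multiplicity = 3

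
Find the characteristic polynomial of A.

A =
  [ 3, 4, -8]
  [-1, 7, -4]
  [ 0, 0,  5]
x^3 - 15*x^2 + 75*x - 125

Expanding det(x·I − A) (e.g. by cofactor expansion or by noting that A is similar to its Jordan form J, which has the same characteristic polynomial as A) gives
  χ_A(x) = x^3 - 15*x^2 + 75*x - 125
which factors as (x - 5)^3. The eigenvalues (with algebraic multiplicities) are λ = 5 with multiplicity 3.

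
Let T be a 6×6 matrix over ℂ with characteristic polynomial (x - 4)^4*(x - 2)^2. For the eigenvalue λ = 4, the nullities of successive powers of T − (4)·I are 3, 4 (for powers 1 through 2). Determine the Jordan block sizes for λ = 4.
Block sizes for λ = 4: [2, 1, 1]

From the dimensions of kernels of powers, the number of Jordan blocks of size at least j is d_j − d_{j−1} where d_j = dim ker(N^j) (with d_0 = 0). Computing the differences gives [3, 1].
The number of blocks of size exactly k is (#blocks of size ≥ k) − (#blocks of size ≥ k + 1), so the partition is: 2 block(s) of size 1, 1 block(s) of size 2.
In nonincreasing order the block sizes are [2, 1, 1].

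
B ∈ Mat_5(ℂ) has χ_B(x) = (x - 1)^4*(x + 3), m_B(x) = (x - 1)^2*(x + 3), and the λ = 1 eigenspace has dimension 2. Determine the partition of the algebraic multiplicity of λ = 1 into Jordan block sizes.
Block sizes for λ = 1: [2, 2]

Step 1 — from the characteristic polynomial, algebraic multiplicity of λ = 1 is 4. From dim ker(B − (1)·I) = 2, there are exactly 2 Jordan blocks for λ = 1.
Step 2 — from the minimal polynomial, the factor (x − 1)^2 tells us the largest block for λ = 1 has size 2.
Step 3 — with total size 4, 2 blocks, and largest block 2, the block sizes (in nonincreasing order) are [2, 2].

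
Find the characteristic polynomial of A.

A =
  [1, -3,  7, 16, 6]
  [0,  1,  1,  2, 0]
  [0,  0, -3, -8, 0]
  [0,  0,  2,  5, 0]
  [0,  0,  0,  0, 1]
x^5 - 5*x^4 + 10*x^3 - 10*x^2 + 5*x - 1

Expanding det(x·I − A) (e.g. by cofactor expansion or by noting that A is similar to its Jordan form J, which has the same characteristic polynomial as A) gives
  χ_A(x) = x^5 - 5*x^4 + 10*x^3 - 10*x^2 + 5*x - 1
which factors as (x - 1)^5. The eigenvalues (with algebraic multiplicities) are λ = 1 with multiplicity 5.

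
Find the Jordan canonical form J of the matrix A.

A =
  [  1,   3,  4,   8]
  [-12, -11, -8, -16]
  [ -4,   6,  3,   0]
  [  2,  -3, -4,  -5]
J_2(-5) ⊕ J_1(-5) ⊕ J_1(3)

The characteristic polynomial is
  det(x·I − A) = x^4 + 12*x^3 + 30*x^2 - 100*x - 375 = (x - 3)*(x + 5)^3

Eigenvalues and multiplicities (the geometric multiplicity of λ is n − rank(A − λI), which equals the number of Jordan blocks for λ):
  λ = -5: algebraic multiplicity = 3, geometric multiplicity = 2
  λ = 3: algebraic multiplicity = 1, geometric multiplicity = 1

Determining the block sizes for each eigenvalue:
  λ = -5: 2 blocks summing to 3 forces exactly one block of size 2 and the rest size 1 → block sizes [2, 1]
  λ = 3: one block (gm = 1), so the single block has size am = 1 → block sizes [1]

Assembling the blocks gives a Jordan form
J =
  [-5,  1,  0, 0]
  [ 0, -5,  0, 0]
  [ 0,  0, -5, 0]
  [ 0,  0,  0, 3]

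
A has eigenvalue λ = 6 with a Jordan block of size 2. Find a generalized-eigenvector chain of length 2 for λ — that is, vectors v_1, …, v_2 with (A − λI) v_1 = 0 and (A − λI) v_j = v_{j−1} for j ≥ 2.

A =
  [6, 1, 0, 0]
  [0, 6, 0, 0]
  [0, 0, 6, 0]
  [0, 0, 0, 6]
A Jordan chain for λ = 6 of length 2:
v_1 = (1, 0, 0, 0)ᵀ
v_2 = (0, 1, 0, 0)ᵀ

Let N = A − (6)·I. We want v_2 with N^2 v_2 = 0 but N^1 v_2 ≠ 0; then v_{j-1} := N · v_j for j = 2, …, 2.

Pick v_2 = (0, 1, 0, 0)ᵀ.
Then v_1 = N · v_2 = (1, 0, 0, 0)ᵀ.

Sanity check: (A − (6)·I) v_1 = (0, 0, 0, 0)ᵀ = 0. ✓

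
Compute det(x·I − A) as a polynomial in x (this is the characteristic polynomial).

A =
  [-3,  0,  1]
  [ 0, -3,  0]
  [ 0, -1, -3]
x^3 + 9*x^2 + 27*x + 27

Expanding det(x·I − A) (e.g. by cofactor expansion or by noting that A is similar to its Jordan form J, which has the same characteristic polynomial as A) gives
  χ_A(x) = x^3 + 9*x^2 + 27*x + 27
which factors as (x + 3)^3. The eigenvalues (with algebraic multiplicities) are λ = -3 with multiplicity 3.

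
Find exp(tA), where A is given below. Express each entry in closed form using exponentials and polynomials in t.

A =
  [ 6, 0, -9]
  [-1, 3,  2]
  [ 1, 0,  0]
e^{tA} =
  [3*t*exp(3*t) + exp(3*t), 0, -9*t*exp(3*t)]
  [-t^2*exp(3*t)/2 - t*exp(3*t), exp(3*t), 3*t^2*exp(3*t)/2 + 2*t*exp(3*t)]
  [t*exp(3*t), 0, -3*t*exp(3*t) + exp(3*t)]

Strategy: write A = P · J · P⁻¹ where J is a Jordan canonical form, so e^{tA} = P · e^{tJ} · P⁻¹, and e^{tJ} can be computed block-by-block.

A has Jordan form
J =
  [3, 1, 0]
  [0, 3, 1]
  [0, 0, 3]
(up to reordering of blocks).

Per-block formulas:
  For a 3×3 Jordan block J_3(3): exp(t · J_3(3)) = e^(3t)·(I + t·N + (t^2/2)·N^2), where N is the 3×3 nilpotent shift.

After assembling e^{tJ} and conjugating by P, we get:

e^{tA} =
  [3*t*exp(3*t) + exp(3*t), 0, -9*t*exp(3*t)]
  [-t^2*exp(3*t)/2 - t*exp(3*t), exp(3*t), 3*t^2*exp(3*t)/2 + 2*t*exp(3*t)]
  [t*exp(3*t), 0, -3*t*exp(3*t) + exp(3*t)]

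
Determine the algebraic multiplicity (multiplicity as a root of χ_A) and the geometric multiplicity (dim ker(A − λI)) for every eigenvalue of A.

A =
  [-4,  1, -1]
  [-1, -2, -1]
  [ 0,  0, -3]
λ = -3: alg = 3, geom = 2

Step 1 — factor the characteristic polynomial to read off the algebraic multiplicities:
  χ_A(x) = (x + 3)^3

Step 2 — compute geometric multiplicities via the rank-nullity identity g(λ) = n − rank(A − λI):
  rank(A − (-3)·I) = 1, so dim ker(A − (-3)·I) = n − 1 = 2

Summary:
  λ = -3: algebraic multiplicity = 3, geometric multiplicity = 2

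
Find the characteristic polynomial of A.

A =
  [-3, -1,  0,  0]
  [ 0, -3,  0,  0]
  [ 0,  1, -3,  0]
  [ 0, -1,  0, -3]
x^4 + 12*x^3 + 54*x^2 + 108*x + 81

Expanding det(x·I − A) (e.g. by cofactor expansion or by noting that A is similar to its Jordan form J, which has the same characteristic polynomial as A) gives
  χ_A(x) = x^4 + 12*x^3 + 54*x^2 + 108*x + 81
which factors as (x + 3)^4. The eigenvalues (with algebraic multiplicities) are λ = -3 with multiplicity 4.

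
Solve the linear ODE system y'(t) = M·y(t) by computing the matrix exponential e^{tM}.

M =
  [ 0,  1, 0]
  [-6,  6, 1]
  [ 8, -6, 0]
e^{tM} =
  [-t^2*exp(2*t) - 2*t*exp(2*t) + exp(2*t), t^2*exp(2*t) + t*exp(2*t), t^2*exp(2*t)/2]
  [-2*t^2*exp(2*t) - 6*t*exp(2*t), 2*t^2*exp(2*t) + 4*t*exp(2*t) + exp(2*t), t^2*exp(2*t) + t*exp(2*t)]
  [2*t^2*exp(2*t) + 8*t*exp(2*t), -2*t^2*exp(2*t) - 6*t*exp(2*t), -t^2*exp(2*t) - 2*t*exp(2*t) + exp(2*t)]

Strategy: write M = P · J · P⁻¹ where J is a Jordan canonical form, so e^{tM} = P · e^{tJ} · P⁻¹, and e^{tJ} can be computed block-by-block.

M has Jordan form
J =
  [2, 1, 0]
  [0, 2, 1]
  [0, 0, 2]
(up to reordering of blocks).

Per-block formulas:
  For a 3×3 Jordan block J_3(2): exp(t · J_3(2)) = e^(2t)·(I + t·N + (t^2/2)·N^2), where N is the 3×3 nilpotent shift.

After assembling e^{tJ} and conjugating by P, we get:

e^{tM} =
  [-t^2*exp(2*t) - 2*t*exp(2*t) + exp(2*t), t^2*exp(2*t) + t*exp(2*t), t^2*exp(2*t)/2]
  [-2*t^2*exp(2*t) - 6*t*exp(2*t), 2*t^2*exp(2*t) + 4*t*exp(2*t) + exp(2*t), t^2*exp(2*t) + t*exp(2*t)]
  [2*t^2*exp(2*t) + 8*t*exp(2*t), -2*t^2*exp(2*t) - 6*t*exp(2*t), -t^2*exp(2*t) - 2*t*exp(2*t) + exp(2*t)]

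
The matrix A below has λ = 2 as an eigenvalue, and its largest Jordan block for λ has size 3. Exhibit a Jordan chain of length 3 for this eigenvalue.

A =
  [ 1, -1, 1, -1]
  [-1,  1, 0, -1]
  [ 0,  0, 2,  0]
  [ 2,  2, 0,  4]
A Jordan chain for λ = 2 of length 3:
v_1 = (-1, -1, 0, 2)ᵀ
v_2 = (1, 0, 0, 0)ᵀ
v_3 = (0, 0, 1, 0)ᵀ

Let N = A − (2)·I. We want v_3 with N^3 v_3 = 0 but N^2 v_3 ≠ 0; then v_{j-1} := N · v_j for j = 3, …, 2.

Pick v_3 = (0, 0, 1, 0)ᵀ.
Then v_2 = N · v_3 = (1, 0, 0, 0)ᵀ.
Then v_1 = N · v_2 = (-1, -1, 0, 2)ᵀ.

Sanity check: (A − (2)·I) v_1 = (0, 0, 0, 0)ᵀ = 0. ✓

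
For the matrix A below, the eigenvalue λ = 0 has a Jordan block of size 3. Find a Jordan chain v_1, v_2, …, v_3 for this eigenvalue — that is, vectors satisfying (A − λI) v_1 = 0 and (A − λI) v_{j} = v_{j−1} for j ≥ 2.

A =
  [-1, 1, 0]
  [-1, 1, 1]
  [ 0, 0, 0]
A Jordan chain for λ = 0 of length 3:
v_1 = (1, 1, 0)ᵀ
v_2 = (0, 1, 0)ᵀ
v_3 = (0, 0, 1)ᵀ

Let N = A − (0)·I. We want v_3 with N^3 v_3 = 0 but N^2 v_3 ≠ 0; then v_{j-1} := N · v_j for j = 3, …, 2.

Pick v_3 = (0, 0, 1)ᵀ.
Then v_2 = N · v_3 = (0, 1, 0)ᵀ.
Then v_1 = N · v_2 = (1, 1, 0)ᵀ.

Sanity check: (A − (0)·I) v_1 = (0, 0, 0)ᵀ = 0. ✓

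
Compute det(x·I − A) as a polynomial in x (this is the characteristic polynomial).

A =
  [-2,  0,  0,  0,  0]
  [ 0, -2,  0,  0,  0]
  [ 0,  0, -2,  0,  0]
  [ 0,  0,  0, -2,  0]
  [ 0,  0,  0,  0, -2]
x^5 + 10*x^4 + 40*x^3 + 80*x^2 + 80*x + 32

Expanding det(x·I − A) (e.g. by cofactor expansion or by noting that A is similar to its Jordan form J, which has the same characteristic polynomial as A) gives
  χ_A(x) = x^5 + 10*x^4 + 40*x^3 + 80*x^2 + 80*x + 32
which factors as (x + 2)^5. The eigenvalues (with algebraic multiplicities) are λ = -2 with multiplicity 5.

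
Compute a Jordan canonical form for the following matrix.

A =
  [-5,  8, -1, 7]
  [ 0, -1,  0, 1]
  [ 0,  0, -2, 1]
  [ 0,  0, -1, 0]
J_1(-5) ⊕ J_3(-1)

The characteristic polynomial is
  det(x·I − A) = x^4 + 8*x^3 + 18*x^2 + 16*x + 5 = (x + 1)^3*(x + 5)

Eigenvalues and multiplicities (the geometric multiplicity of λ is n − rank(A − λI), which equals the number of Jordan blocks for λ):
  λ = -5: algebraic multiplicity = 1, geometric multiplicity = 1
  λ = -1: algebraic multiplicity = 3, geometric multiplicity = 1

Determining the block sizes for each eigenvalue:
  λ = -5: one block (gm = 1), so the single block has size am = 1 → block sizes [1]
  λ = -1: one block (gm = 1), so the single block has size am = 3 → block sizes [3]

Assembling the blocks gives a Jordan form
J =
  [-5,  0,  0,  0]
  [ 0, -1,  1,  0]
  [ 0,  0, -1,  1]
  [ 0,  0,  0, -1]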